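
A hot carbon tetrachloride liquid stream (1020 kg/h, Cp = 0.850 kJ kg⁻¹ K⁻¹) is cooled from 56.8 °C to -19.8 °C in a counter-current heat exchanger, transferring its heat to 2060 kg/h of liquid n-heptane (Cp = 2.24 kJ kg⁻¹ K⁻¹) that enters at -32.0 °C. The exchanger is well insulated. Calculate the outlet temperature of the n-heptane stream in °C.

T_c,out = -17.6 °C

Heat released by hot stream: Q = 1020 × 0.850 × (56.8 − -19.8) = 66412 kJ/h
Energy balance on cold side (adiabatic exchanger): Q = ṁ_c·Cp_c·(T_c,out − T_c,in)
T_c,out = -32.0 + 66412/(2060 × 2.24) = -17.608 °C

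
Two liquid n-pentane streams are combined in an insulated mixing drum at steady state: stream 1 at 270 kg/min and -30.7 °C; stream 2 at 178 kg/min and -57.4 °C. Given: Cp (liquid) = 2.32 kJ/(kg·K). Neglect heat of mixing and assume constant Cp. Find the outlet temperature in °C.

Adiabatic, steady state ⇒ Σ ṁᵢCp,ᵢ(T_out − Tᵢ) = 0
T_out = Σ ṁᵢCp,ᵢTᵢ / Σ ṁᵢCp,ᵢ
      = -42934 / 1039.4 = -41.308 °C

T_out = -41.3 °C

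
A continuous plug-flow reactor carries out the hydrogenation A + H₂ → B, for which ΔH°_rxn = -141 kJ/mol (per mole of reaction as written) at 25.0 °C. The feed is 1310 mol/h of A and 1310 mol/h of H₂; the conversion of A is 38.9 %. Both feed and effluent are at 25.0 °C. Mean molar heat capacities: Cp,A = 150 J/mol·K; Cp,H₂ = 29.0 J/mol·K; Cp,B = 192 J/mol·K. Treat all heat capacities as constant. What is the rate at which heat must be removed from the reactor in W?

Extent of reaction ξ = 0.389 × 1310 = 509.59 mol/h
Reaction term: ξ·ΔH°_rxn = 509.59 × -141 = -71852 kJ/h
Q = ΔH = -71852 kJ/h = -19.959 kW
Heat removed = 19959 W

Q_out = 20000 W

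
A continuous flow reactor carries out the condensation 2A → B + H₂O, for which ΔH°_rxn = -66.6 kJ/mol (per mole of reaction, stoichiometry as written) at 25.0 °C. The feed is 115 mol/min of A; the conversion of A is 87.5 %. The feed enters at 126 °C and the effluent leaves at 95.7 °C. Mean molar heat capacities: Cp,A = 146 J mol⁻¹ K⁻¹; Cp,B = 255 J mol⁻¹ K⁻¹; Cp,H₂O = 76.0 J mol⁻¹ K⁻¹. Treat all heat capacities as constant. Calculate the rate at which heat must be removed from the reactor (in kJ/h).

Q_out = 223000 kJ/h

Extent of reaction ξ = 0.875 × 115 / 2 = 50.312 mol/min
Reaction term: ξ·ΔH°_rxn = 50.312 × -66.6 = -3350.8 kJ/min
Sensible, feed 126→25 °C: -1695.8 kJ/min
Outlet flows (mol/min): A 14.375, B 50.312, H₂O 50.312
Sensible, products 25→95.7 °C: 1325.8 kJ/min
Q = ΔH = -3720.8 kJ/min = -62.014 kW
Heat removed = 223250 kJ/h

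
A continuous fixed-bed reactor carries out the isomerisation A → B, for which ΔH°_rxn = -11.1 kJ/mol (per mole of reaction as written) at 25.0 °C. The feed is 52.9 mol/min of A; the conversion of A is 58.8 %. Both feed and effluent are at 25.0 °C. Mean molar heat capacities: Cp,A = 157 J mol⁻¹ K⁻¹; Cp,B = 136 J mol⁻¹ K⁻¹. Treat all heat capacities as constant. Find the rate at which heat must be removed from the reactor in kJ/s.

Q_out = 5.75 kJ/s

Extent of reaction ξ = 0.588 × 52.9 = 31.105 mol/min
Reaction term: ξ·ΔH°_rxn = 31.105 × -11.1 = -345.27 kJ/min
Q = ΔH = -345.27 kJ/min = -5.7545 kW
Heat removed = 5.7545 kJ/s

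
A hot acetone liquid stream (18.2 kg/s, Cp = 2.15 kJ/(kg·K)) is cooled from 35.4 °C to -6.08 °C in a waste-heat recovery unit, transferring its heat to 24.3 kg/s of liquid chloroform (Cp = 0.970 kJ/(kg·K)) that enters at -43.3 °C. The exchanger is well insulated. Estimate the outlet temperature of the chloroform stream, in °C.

T_c,out = 25.6 °C

Heat released by hot stream: Q = 18.2 × 2.15 × (35.4 − -6.08) = 1623.1 kJ/s
Energy balance on cold side (adiabatic exchanger): Q = ṁ_c·Cp_c·(T_c,out − T_c,in)
T_c,out = -43.3 + 1623.1/(24.3 × 0.970) = 25.561 °C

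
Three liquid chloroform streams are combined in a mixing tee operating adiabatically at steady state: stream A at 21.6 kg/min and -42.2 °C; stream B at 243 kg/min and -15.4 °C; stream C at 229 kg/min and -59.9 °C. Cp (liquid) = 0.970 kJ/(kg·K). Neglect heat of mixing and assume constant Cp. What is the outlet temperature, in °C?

T_out = -37.2 °C

Adiabatic, steady state ⇒ Σ ṁᵢCp,ᵢ(T_out − Tᵢ) = 0
Σ ṁᵢCp,ᵢTᵢ = 21.6×0.970×-42.2 + 243×0.970×-15.4 + 229×0.970×-59.9 = -17820
Σ ṁᵢCp,ᵢ = 21.6×0.970 + 243×0.970 + 229×0.970 = 478.79
T_out = -17820 / 478.79 = -37.218 °C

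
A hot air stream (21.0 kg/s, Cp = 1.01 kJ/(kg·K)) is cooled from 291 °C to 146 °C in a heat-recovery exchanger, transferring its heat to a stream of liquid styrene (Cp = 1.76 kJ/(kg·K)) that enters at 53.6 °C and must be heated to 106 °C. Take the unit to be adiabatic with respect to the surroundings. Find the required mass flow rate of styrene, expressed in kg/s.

Heat released by hot stream: Q = 21.0 × 1.01 × (291 − 146) = 3075.5 kJ/s
Energy balance on cold side (adiabatic exchanger): Q = ṁ_c·Cp_c·(T_c,out − T_c,in)
ṁ_c = 3075.5 / [1.76 × (106 − 53.6)] = 33.348 kg/s

ṁ_c = 33.3 kg/s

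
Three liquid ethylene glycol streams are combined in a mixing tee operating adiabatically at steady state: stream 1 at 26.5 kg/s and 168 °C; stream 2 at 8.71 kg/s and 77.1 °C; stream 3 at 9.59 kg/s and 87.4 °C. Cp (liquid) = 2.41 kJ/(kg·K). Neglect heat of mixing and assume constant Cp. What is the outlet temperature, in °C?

T_out = 133 °C

Energy balance with Q = 0: Σ ṁᵢCp,ᵢ(T_out − Tᵢ) = 0
Σ ṁᵢCp,ᵢTᵢ = 26.5×2.41×168 + 8.71×2.41×77.1 + 9.59×2.41×87.4 = 14368
Σ ṁᵢCp,ᵢ = 26.5×2.41 + 8.71×2.41 + 9.59×2.41 = 107.97
T_out = 14368 / 107.97 = 133.07 °C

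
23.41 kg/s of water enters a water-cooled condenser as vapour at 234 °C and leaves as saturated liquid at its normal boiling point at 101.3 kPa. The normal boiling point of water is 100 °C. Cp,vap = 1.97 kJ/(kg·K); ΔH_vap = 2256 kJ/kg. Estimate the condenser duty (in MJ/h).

Q_c = 212000 MJ/h

vapour 234→100 °C: -263.98 kJ/kg
condensation at 100 °C: -2256 kJ/kg
Δh = -263.98 + -2256 = -2520 kJ/kg
Q = ṁ·Δh = 23.41 kg/s × -2520 kJ/kg = -58993 kJ/s
|Q| = 58993 kW = 212370 MJ/h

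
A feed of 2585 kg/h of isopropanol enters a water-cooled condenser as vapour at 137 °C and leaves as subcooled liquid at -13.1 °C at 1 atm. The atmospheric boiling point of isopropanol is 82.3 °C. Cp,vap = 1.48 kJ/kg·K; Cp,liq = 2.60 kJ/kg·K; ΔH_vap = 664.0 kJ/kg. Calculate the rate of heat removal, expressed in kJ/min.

vapour 137→82.3 °C: -80.956 kJ/kg
condensation at 82.3 °C: -664 kJ/kg
liquid 82.3→-13.1 °C: -248.04 kJ/kg
Δh = -80.956 + -664 + -248.04 = -993 kJ/kg
Q = ṁ·Δh = 2585 kg/h × -993 kJ/kg = -2.5669e+06 kJ/h
|Q| = 713.03 kW = 42782 kJ/min

Q_c = 42800 kJ/min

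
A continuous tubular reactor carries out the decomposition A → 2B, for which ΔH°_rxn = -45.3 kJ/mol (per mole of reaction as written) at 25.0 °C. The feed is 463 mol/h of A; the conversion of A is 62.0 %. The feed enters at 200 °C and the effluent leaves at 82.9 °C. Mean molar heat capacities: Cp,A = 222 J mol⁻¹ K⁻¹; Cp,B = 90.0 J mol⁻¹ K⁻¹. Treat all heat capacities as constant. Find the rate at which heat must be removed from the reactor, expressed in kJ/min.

Q_out = 429 kJ/min

Extent of reaction ξ = 0.620 × 463 = 287.06 mol/h
Reaction term: ξ·ΔH°_rxn = 287.06 × -45.3 = -13004 kJ/h
Sensible, feed 200→25 °C: -17988 kJ/h
Outlet flows (mol/h): A 175.94, B 574.12
Sensible, products 25→82.9 °C: 5253.2 kJ/h
Q = ΔH = -25738 kJ/h = -7.1495 kW
Heat removed = 428.97 kJ/min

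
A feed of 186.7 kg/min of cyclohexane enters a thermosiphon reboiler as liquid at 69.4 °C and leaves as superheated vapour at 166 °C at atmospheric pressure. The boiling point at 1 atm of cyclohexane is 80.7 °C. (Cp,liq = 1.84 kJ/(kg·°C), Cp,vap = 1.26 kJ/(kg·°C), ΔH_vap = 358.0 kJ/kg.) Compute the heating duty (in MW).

liquid 69.4→80.7 °C: 20.792 kJ/kg
vaporisation at 80.7 °C: 358 kJ/kg
vapour 80.7→166 °C: 107.48 kJ/kg
Δh = 20.792 + 358 + 107.48 = 486.27 kJ/kg
Q = ṁ·Δh = 186.7 kg/min × 486.27 kJ/kg = 90787 kJ/min
|Q| = 1513.1 kW = 1.5131 MW

Q = 1.51 MW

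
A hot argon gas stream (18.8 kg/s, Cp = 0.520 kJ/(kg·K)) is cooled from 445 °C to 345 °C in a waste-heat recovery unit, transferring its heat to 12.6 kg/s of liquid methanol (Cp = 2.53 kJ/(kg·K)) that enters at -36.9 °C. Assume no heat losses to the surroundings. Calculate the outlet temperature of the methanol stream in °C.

T_c,out = -6.23 °C

Heat released by hot stream: Q = 18.8 × 0.520 × (445 − 345) = 977.6 kJ/s
Energy balance on cold side (adiabatic exchanger): Q = ṁ_c·Cp_c·(T_c,out − T_c,in)
T_c,out = -36.9 + 977.6/(12.6 × 2.53) = -6.2331 °C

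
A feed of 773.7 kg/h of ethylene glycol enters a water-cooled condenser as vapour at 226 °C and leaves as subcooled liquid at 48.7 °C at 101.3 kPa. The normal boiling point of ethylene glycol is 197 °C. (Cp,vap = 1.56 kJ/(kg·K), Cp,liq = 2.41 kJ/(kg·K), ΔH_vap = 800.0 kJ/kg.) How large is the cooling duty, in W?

vapour 226→197 °C: -45.24 kJ/kg
condensation at 197 °C: -800 kJ/kg
liquid 197→48.7 °C: -357.4 kJ/kg
Δh = -45.24 + -800 + -357.4 = -1202.6 kJ/kg
Q = ṁ·Δh = 773.7 kg/h × -1202.6 kJ/kg = -930480 kJ/h
|Q| = 258.47 kW = 258470 W

Q_c = 258000 W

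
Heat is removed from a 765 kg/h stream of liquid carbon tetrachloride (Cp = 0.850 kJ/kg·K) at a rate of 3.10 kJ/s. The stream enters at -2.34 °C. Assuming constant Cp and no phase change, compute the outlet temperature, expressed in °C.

Q = 3.10 kJ/s = 11160 kJ/h
ΔT = Q/(ṁ·Cp) = 11160/(765×0.850) = 17.163 K
T_out = -2.34 − 17.163 = -19.503 °C

T_out = -19.5 °C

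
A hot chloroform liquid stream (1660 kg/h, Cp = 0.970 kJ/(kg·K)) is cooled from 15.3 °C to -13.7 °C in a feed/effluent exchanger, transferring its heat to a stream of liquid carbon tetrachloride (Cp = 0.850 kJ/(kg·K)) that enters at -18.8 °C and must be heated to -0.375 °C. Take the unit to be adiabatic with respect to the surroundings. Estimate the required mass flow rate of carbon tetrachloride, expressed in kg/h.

ṁ_c = 2980 kg/h

Heat released by hot stream: Q = 1660 × 0.970 × (15.3 − -13.7) = 46696 kJ/h
Energy balance on cold side (adiabatic exchanger): Q = ṁ_c·Cp_c·(T_c,out − T_c,in)
ṁ_c = 46696 / [0.850 × (-0.375 − -18.8)] = 2981.6 kg/h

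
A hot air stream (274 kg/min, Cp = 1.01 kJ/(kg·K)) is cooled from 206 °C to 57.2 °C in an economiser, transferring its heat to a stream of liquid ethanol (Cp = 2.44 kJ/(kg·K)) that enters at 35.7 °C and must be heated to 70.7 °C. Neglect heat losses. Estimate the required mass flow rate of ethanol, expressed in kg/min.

Heat released by hot stream: Q = 274 × 1.01 × (206 − 57.2) = 41179 kJ/min
Energy balance on cold side (adiabatic exchanger): Q = ṁ_c·Cp_c·(T_c,out − T_c,in)
ṁ_c = 41179 / [2.44 × (70.7 − 35.7)] = 482.19 kg/min

ṁ_c = 482 kg/min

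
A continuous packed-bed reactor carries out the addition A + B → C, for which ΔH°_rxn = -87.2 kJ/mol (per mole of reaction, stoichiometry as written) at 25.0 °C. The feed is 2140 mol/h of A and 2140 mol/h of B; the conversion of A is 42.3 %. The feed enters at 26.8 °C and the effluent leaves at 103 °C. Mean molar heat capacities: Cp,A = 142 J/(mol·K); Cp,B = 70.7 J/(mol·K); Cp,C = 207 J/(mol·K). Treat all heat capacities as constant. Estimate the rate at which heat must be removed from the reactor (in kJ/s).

Extent of reaction ξ = 0.423 × 2140 = 905.22 mol/h
Reaction term: ξ·ΔH°_rxn = 905.22 × -87.2 = -78935 kJ/h
Sensible, feed 26.8→25 °C: -819.32 kJ/h
Outlet flows (mol/h): A 1234.8, B 1234.8, C 905.22
Sensible, products 25→103 °C: 35101 kJ/h
Q = ΔH = -44653 kJ/h = -12.404 kW
Heat removed = 12.404 kJ/s

Q_out = 12.4 kJ/s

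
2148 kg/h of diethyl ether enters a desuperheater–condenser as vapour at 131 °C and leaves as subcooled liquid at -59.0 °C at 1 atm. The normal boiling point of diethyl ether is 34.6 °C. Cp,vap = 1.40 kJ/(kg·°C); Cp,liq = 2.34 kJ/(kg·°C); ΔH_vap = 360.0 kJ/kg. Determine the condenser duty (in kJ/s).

vapour 131→34.6 °C: -134.96 kJ/kg
condensation at 34.6 °C: -360 kJ/kg
liquid 34.6→-59.0 °C: -219.02 kJ/kg
Δh = -134.96 + -360 + -219.02 = -713.98 kJ/kg
Q = ṁ·Δh = 2148 kg/h × -713.98 kJ/kg = -1.5336e+06 kJ/h
|Q| = 426.01 kW

Q_c = 426 kJ/s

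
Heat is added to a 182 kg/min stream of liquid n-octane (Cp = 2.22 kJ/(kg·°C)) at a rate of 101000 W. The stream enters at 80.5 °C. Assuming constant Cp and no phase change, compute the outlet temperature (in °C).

Q = 101000 W = 6060 kJ/min
ΔT = Q/(ṁ·Cp) = 6060/(182×2.22) = 14.999 K
T_out = 80.5 + 14.999 = 95.499 °C

T_out = 95.5 °C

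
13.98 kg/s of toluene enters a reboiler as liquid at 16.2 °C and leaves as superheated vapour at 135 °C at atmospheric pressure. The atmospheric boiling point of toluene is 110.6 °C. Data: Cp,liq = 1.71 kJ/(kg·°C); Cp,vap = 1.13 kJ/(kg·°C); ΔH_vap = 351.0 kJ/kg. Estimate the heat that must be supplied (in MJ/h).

Q = 27200 MJ/h

liquid 16.2→110.6 °C: 161.42 kJ/kg
vaporisation at 110.6 °C: 351 kJ/kg
vapour 110.6→135 °C: 27.572 kJ/kg
Δh = 161.42 + 351 + 27.572 = 540 kJ/kg
Q = ṁ·Δh = 13.98 kg/s × 540 kJ/kg = 7549.1 kJ/s
|Q| = 7549.1 kW = 27177 MJ/h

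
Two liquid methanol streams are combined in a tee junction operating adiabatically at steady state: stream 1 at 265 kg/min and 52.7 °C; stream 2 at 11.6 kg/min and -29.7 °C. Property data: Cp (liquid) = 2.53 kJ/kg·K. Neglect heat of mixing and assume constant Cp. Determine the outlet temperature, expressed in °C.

Energy balance with Q = 0: Σ ṁᵢCp,ᵢ(T_out − Tᵢ) = 0
Σ ṁᵢCp,ᵢTᵢ = 265×2.53×52.7 + 11.6×2.53×-29.7 = 34461
Σ ṁᵢCp,ᵢ = 265×2.53 + 11.6×2.53 = 699.8
T_out = 34461 / 699.8 = 49.244 °C

T_out = 49.2 °C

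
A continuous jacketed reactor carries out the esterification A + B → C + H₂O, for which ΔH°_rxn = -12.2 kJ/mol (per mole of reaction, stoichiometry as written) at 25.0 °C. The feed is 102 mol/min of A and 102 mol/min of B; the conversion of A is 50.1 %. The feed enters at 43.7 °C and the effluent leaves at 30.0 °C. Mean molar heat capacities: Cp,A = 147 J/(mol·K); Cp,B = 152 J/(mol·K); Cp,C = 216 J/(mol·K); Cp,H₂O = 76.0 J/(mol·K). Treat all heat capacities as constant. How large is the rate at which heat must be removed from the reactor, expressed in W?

Extent of reaction ξ = 0.501 × 102 = 51.102 mol/min
Reaction term: ξ·ΔH°_rxn = 51.102 × -12.2 = -623.44 kJ/min
Sensible, feed 43.7→25 °C: -570.31 kJ/min
Outlet flows (mol/min): A 50.898, B 50.898, C 51.102, H₂O 51.102
Sensible, products 25→30.0 °C: 150.7 kJ/min
Q = ΔH = -1043.1 kJ/min = -17.384 kW
Heat removed = 17384 W

Q_out = 17400 W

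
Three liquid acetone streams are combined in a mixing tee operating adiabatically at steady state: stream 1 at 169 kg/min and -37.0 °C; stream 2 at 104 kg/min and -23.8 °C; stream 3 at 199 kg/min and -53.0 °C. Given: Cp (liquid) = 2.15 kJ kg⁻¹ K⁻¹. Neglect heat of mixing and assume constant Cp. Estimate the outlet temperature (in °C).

No heat crosses the boundary, so H_out = H_in.
T_out = Σ ṁᵢCp,ᵢTᵢ / Σ ṁᵢCp,ᵢ
      = -41442 / 1014.8 = -40.837 °C

T_out = -40.8 °C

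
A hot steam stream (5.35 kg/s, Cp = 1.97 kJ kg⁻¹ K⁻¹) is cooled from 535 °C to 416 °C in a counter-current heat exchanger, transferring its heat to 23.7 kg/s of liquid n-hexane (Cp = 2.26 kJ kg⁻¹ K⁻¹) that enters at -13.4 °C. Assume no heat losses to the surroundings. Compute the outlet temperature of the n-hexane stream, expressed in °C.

Heat released by hot stream: Q = 5.35 × 1.97 × (535 − 416) = 1254.2 kJ/s
Energy balance on cold side (adiabatic exchanger): Q = ṁ_c·Cp_c·(T_c,out − T_c,in)
T_c,out = -13.4 + 1254.2/(23.7 × 2.26) = 10.016 °C

T_c,out = 10.0 °C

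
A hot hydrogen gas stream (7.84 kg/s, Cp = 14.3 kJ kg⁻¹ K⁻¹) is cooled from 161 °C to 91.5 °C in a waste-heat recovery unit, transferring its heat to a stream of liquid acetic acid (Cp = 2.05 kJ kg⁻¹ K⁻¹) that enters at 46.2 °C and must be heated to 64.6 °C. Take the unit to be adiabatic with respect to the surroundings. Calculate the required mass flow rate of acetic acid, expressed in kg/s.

Heat released by hot stream: Q = 7.84 × 14.3 × (161 − 91.5) = 7791.8 kJ/s
Energy balance on cold side (adiabatic exchanger): Q = ṁ_c·Cp_c·(T_c,out − T_c,in)
ṁ_c = 7791.8 / [2.05 × (64.6 − 46.2)] = 206.57 kg/s

ṁ_c = 207 kg/s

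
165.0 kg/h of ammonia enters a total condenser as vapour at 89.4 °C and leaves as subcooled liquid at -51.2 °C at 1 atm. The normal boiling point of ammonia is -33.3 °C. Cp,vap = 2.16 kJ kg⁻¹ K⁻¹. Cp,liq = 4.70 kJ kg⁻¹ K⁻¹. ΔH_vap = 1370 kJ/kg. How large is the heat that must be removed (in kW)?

Q_c = 78.8 kW

vapour 89.4→-33.3 °C: -265.03 kJ/kg
condensation at -33.3 °C: -1370 kJ/kg
liquid -33.3→-51.2 °C: -84.13 kJ/kg
Δh = -265.03 + -1370 + -84.13 = -1719.2 kJ/kg
Q = ṁ·Δh = 165.0 kg/h × -1719.2 kJ/kg = -283660 kJ/h
|Q| = 78.795 kW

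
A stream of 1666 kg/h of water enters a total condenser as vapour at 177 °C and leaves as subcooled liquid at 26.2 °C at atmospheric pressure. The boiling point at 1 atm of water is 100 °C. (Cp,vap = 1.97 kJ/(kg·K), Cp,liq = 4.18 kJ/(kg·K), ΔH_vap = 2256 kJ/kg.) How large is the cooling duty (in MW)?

Q_c = 1.26 MW

vapour 177→100 °C: -151.69 kJ/kg
condensation at 100 °C: -2256 kJ/kg
liquid 100→26.2 °C: -308.48 kJ/kg
Δh = -151.69 + -2256 + -308.48 = -2716.2 kJ/kg
Q = ṁ·Δh = 1666 kg/h × -2716.2 kJ/kg = -4.5251e+06 kJ/h
|Q| = 1257 kW = 1.257 MW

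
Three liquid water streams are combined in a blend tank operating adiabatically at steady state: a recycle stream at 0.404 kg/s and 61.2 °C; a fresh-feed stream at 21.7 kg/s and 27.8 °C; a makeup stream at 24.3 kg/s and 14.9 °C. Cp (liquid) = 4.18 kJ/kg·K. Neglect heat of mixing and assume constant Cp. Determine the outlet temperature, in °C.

Energy balance with Q = 0: Σ ṁᵢCp,ᵢ(T_out − Tᵢ) = 0
T_out = Σ ṁᵢCp,ᵢTᵢ / Σ ṁᵢCp,ᵢ
      = 4138.4 / 193.97 = 21.336 °C

T_out = 21.3 °C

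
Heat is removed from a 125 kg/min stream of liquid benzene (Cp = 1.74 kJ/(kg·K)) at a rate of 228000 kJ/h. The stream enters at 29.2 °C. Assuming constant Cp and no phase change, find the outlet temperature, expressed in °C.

Q = 228000 kJ/h = 3800 kJ/min
ΔT = Q/(ṁ·Cp) = 3800/(125×1.74) = 17.471 K
T_out = 29.2 − 17.471 = 11.729 °C

T_out = 11.7 °C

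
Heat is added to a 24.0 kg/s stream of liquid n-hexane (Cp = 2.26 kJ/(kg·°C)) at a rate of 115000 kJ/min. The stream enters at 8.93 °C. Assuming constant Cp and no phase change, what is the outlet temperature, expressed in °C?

T_out = 44.3 °C

Q = 115000 kJ/min = 1916.7 kJ/s
ΔT = Q/(ṁ·Cp) = 1916.7/(24.0×2.26) = 35.337 K
T_out = 8.93 + 35.337 = 44.267 °C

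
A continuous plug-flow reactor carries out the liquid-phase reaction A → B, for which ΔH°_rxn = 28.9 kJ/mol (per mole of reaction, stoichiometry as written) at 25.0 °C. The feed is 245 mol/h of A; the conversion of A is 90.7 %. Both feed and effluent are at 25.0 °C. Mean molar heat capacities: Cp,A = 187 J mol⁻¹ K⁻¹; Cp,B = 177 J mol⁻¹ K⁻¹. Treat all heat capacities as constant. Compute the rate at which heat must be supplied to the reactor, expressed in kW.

Q_in = 1.78 kW

Extent of reaction ξ = 0.907 × 245 = 222.22 mol/h
Reaction term: ξ·ΔH°_rxn = 222.22 × 28.9 = 6422 kJ/h
Q = ΔH = 6422 kJ/h = 1.7839 kW
Heat supplied = 1.7839 kW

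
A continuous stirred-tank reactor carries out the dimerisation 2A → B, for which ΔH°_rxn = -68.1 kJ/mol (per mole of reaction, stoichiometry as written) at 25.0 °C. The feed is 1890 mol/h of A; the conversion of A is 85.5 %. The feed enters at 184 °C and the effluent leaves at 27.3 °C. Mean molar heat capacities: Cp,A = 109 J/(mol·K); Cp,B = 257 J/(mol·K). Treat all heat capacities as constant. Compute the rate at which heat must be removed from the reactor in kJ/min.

Q_out = 1450 kJ/min

Extent of reaction ξ = 0.855 × 1890 / 2 = 807.98 mol/h
Reaction term: ξ·ΔH°_rxn = 807.98 × -68.1 = -55023 kJ/h
Sensible, feed 184→25 °C: -32756 kJ/h
Outlet flows (mol/h): A 274.05, B 807.98
Sensible, products 25→27.3 °C: 546.3 kJ/h
Q = ΔH = -87232 kJ/h = -24.231 kW
Heat removed = 1453.9 kJ/min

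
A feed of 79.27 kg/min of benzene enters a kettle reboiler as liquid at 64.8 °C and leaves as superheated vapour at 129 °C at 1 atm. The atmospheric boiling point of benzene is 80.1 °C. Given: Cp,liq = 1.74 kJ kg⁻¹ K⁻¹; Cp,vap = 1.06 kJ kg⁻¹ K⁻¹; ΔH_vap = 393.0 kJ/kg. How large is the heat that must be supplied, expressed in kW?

Q = 623 kW

liquid 64.8→80.1 °C: 26.622 kJ/kg
vaporisation at 80.1 °C: 393 kJ/kg
vapour 80.1→129 °C: 51.834 kJ/kg
Δh = 26.622 + 393 + 51.834 = 471.46 kJ/kg
Q = ṁ·Δh = 79.27 kg/min × 471.46 kJ/kg = 37372 kJ/min
|Q| = 622.87 kW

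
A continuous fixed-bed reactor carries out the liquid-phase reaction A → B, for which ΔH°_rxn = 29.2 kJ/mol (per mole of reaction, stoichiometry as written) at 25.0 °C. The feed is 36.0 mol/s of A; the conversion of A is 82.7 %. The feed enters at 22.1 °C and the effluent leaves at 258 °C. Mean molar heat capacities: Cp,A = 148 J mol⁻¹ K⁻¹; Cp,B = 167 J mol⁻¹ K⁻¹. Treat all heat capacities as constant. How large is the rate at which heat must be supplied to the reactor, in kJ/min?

Extent of reaction ξ = 0.827 × 36.0 = 29.772 mol/s
Reaction term: ξ·ΔH°_rxn = 29.772 × 29.2 = 869.34 kJ/s
Sensible, feed 22.1→25 °C: 15.451 kJ/s
Outlet flows (mol/s): A 6.228, B 29.772
Sensible, products 25→258 °C: 1373.2 kJ/s
Q = ΔH = 2258 kJ/s = 2258 kW
Heat supplied = 135480 kJ/min

Q_in = 135000 kJ/min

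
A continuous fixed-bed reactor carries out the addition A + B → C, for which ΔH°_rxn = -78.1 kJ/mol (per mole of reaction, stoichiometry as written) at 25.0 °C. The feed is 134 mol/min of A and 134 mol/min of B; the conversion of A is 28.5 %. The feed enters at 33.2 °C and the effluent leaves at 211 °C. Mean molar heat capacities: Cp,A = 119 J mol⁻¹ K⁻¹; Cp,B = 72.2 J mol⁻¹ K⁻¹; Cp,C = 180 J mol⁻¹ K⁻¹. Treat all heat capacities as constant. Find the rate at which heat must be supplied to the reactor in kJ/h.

Extent of reaction ξ = 0.285 × 134 = 38.19 mol/min
Reaction term: ξ·ΔH°_rxn = 38.19 × -78.1 = -2982.6 kJ/min
Sensible, feed 33.2→25 °C: -210.09 kJ/min
Outlet flows (mol/min): A 95.81, B 95.81, C 38.19
Sensible, products 25→211 °C: 4685.9 kJ/min
Q = ΔH = 1493.2 kJ/min = 24.886 kW
Heat supplied = 89591 kJ/h

Q_in = 89600 kJ/h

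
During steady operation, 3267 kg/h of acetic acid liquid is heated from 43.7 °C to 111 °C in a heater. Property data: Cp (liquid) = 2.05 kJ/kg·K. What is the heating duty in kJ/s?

Q = 125 kJ/s

Q = ṁ·Cp·ΔT = 3267 × 2.05 × (111 − 43.7) = 450730 kJ/h
Converting: 450730 / 3600 s = 125.2 kW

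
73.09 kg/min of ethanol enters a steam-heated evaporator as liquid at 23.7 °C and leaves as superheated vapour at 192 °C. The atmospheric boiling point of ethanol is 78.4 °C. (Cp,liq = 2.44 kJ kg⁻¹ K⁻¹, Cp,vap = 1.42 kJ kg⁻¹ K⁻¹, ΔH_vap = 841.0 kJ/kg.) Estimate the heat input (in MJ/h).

liquid 23.7→78.4 °C: 133.47 kJ/kg
vaporisation at 78.4 °C: 841 kJ/kg
vapour 78.4→192 °C: 161.31 kJ/kg
Δh = 133.47 + 841 + 161.31 = 1135.8 kJ/kg
Q = ṁ·Δh = 73.09 kg/min × 1135.8 kJ/kg = 83014 kJ/min
|Q| = 1383.6 kW = 4980.8 MJ/h

Q = 4980 MJ/h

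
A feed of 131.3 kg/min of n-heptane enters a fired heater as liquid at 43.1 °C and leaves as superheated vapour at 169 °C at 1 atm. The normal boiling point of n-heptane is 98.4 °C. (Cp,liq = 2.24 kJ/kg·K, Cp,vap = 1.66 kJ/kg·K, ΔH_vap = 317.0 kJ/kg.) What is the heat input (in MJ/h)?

Q = 4400 MJ/h

liquid 43.1→98.4 °C: 123.87 kJ/kg
vaporisation at 98.4 °C: 317 kJ/kg
vapour 98.4→169 °C: 117.2 kJ/kg
Δh = 123.87 + 317 + 117.2 = 558.07 kJ/kg
Q = ṁ·Δh = 131.3 kg/min × 558.07 kJ/kg = 73274 kJ/min
|Q| = 1221.2 kW = 4396.5 MJ/h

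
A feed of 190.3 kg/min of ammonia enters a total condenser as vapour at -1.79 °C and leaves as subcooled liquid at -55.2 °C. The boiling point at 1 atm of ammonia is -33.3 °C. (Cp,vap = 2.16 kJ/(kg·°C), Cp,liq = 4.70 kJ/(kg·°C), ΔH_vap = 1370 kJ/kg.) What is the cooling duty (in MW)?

Q_c = 4.89 MW

vapour -1.79→-33.3 °C: -68.062 kJ/kg
condensation at -33.3 °C: -1370 kJ/kg
liquid -33.3→-55.2 °C: -102.93 kJ/kg
Δh = -68.062 + -1370 + -102.93 = -1541 kJ/kg
Q = ṁ·Δh = 190.3 kg/min × -1541 kJ/kg = -293250 kJ/min
|Q| = 4887.5 kW = 4.8875 MW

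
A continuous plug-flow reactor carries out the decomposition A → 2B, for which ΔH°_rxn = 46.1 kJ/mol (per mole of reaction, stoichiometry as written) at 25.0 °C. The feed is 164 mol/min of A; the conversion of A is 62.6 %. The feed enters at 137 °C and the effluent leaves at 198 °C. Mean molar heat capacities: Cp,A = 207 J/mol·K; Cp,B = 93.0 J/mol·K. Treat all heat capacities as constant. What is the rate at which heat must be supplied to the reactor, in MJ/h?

Extent of reaction ξ = 0.626 × 164 = 102.66 mol/min
Reaction term: ξ·ΔH°_rxn = 102.66 × 46.1 = 4732.8 kJ/min
Sensible, feed 137→25 °C: -3802.2 kJ/min
Outlet flows (mol/min): A 61.336, B 205.33
Sensible, products 25→198 °C: 5500 kJ/min
Q = ΔH = 6430.7 kJ/min = 107.18 kW
Heat supplied = 385.84 MJ/h

Q_in = 386 MJ/h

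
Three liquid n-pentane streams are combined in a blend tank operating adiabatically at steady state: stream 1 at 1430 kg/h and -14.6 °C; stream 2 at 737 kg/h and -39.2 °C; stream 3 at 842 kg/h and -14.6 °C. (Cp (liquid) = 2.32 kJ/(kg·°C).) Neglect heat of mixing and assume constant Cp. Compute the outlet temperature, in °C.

T_out = -20.6 °C

Adiabatic, steady state ⇒ Σ ṁᵢCp,ᵢ(T_out − Tᵢ) = 0
Σ ṁᵢCp,ᵢTᵢ = 1430×2.32×-14.6 + 737×2.32×-39.2 + 842×2.32×-14.6 = -143980
Σ ṁᵢCp,ᵢ = 1430×2.32 + 737×2.32 + 842×2.32 = 6980.9
T_out = -143980 / 6980.9 = -20.625 °C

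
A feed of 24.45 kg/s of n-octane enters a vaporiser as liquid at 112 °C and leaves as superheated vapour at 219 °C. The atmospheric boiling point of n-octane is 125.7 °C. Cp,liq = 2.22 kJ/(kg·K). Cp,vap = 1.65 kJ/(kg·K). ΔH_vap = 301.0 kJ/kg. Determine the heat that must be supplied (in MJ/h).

Q = 42700 MJ/h

liquid 112→125.7 °C: 30.414 kJ/kg
vaporisation at 125.7 °C: 301 kJ/kg
vapour 125.7→219 °C: 153.94 kJ/kg
Δh = 30.414 + 301 + 153.94 = 485.36 kJ/kg
Q = ṁ·Δh = 24.45 kg/s × 485.36 kJ/kg = 11867 kJ/s
|Q| = 11867 kW = 42721 MJ/h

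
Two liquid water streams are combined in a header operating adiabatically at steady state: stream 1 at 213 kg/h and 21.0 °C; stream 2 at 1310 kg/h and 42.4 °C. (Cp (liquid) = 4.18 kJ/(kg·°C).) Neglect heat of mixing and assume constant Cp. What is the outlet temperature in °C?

Energy balance with Q = 0: Σ ṁᵢCp,ᵢ(T_out − Tᵢ) = 0
Σ ṁᵢCp,ᵢTᵢ = 213×4.18×21.0 + 1310×4.18×42.4 = 250870
Σ ṁᵢCp,ᵢ = 213×4.18 + 1310×4.18 = 6366.1
T_out = 250870 / 6366.1 = 39.407 °C

T_out = 39.4 °C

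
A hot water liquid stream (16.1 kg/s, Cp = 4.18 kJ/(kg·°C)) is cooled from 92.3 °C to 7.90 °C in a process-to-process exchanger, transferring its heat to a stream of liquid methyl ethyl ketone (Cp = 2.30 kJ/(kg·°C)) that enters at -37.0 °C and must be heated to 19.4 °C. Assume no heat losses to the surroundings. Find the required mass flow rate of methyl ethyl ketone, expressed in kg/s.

ṁ_c = 43.8 kg/s

Heat released by hot stream: Q = 16.1 × 4.18 × (92.3 − 7.90) = 5680 kJ/s
Energy balance on cold side (adiabatic exchanger): Q = ṁ_c·Cp_c·(T_c,out − T_c,in)
ṁ_c = 5680 / [2.30 × (19.4 − -37.0)] = 43.786 kg/s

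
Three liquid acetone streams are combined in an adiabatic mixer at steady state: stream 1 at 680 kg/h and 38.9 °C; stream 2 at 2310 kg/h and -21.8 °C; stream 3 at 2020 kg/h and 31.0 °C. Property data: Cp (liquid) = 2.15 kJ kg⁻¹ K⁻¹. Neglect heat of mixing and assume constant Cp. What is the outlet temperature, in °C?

No heat crosses the boundary, so H_out = H_in.
Σ ṁᵢCp,ᵢTᵢ = 680×2.15×38.9 + 2310×2.15×-21.8 + 2020×2.15×31.0 = 83235
Σ ṁᵢCp,ᵢ = 680×2.15 + 2310×2.15 + 2020×2.15 = 10772
T_out = 83235 / 10772 = 7.7273 °C

T_out = 7.73 °C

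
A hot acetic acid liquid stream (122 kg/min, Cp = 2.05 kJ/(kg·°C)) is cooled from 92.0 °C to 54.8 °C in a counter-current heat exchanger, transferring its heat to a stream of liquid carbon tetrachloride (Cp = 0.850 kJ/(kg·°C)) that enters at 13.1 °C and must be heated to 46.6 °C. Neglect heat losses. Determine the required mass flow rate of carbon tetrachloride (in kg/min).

Heat released by hot stream: Q = 122 × 2.05 × (92.0 − 54.8) = 9303.7 kJ/min
Energy balance on cold side (adiabatic exchanger): Q = ṁ_c·Cp_c·(T_c,out − T_c,in)
ṁ_c = 9303.7 / [0.850 × (46.6 − 13.1)] = 326.73 kg/min

ṁ_c = 327 kg/min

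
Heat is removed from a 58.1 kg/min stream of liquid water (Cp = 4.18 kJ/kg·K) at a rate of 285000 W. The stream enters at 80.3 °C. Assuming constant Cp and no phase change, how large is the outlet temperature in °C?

Q = 285000 W = 17100 kJ/min
ΔT = Q/(ṁ·Cp) = 17100/(58.1×4.18) = 70.412 K
T_out = 80.3 − 70.412 = 9.8885 °C

T_out = 9.89 °C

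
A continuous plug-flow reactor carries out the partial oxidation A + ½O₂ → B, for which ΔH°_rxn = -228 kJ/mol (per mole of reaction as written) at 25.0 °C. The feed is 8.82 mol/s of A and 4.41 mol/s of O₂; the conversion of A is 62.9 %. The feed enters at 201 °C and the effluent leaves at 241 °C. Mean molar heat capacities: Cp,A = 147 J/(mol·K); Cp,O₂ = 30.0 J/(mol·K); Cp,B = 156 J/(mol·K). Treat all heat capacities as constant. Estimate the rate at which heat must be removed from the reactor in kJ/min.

Q_out = 72900 kJ/min

Extent of reaction ξ = 0.629 × 8.82 = 5.5478 mol/s
Reaction term: ξ·ΔH°_rxn = 5.5478 × -228 = -1264.9 kJ/s
Sensible, feed 201→25 °C: -251.48 kJ/s
Outlet flows (mol/s): A 3.2722, O₂ 1.6361, B 5.5478
Sensible, products 25→241 °C: 301.44 kJ/s
Q = ΔH = -1214.9 kJ/s = -1214.9 kW
Heat removed = 72896 kJ/min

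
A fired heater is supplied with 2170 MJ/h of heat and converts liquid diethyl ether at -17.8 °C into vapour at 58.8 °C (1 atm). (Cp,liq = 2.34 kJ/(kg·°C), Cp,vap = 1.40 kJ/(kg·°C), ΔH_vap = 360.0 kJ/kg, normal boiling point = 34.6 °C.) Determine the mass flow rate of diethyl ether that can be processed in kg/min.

Δh = 2.34×(34.6−-17.8) + 360.0 + 1.40×(58.8−34.6) = 516.5 kJ/kg
Q = 2170 MJ/h = 602.78 kJ/s = 36167 kJ/min
ṁ = Q/Δh = 36167 / 516.5 = 70.023 kg/min

ṁ = 70.0 kg/min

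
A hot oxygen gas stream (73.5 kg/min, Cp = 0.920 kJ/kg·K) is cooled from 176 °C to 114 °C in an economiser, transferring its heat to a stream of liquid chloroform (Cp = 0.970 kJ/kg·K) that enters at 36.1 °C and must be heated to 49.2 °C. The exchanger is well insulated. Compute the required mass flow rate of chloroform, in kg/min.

Heat released by hot stream: Q = 73.5 × 0.920 × (176 − 114) = 4192.4 kJ/min
Energy balance on cold side (adiabatic exchanger): Q = ṁ_c·Cp_c·(T_c,out − T_c,in)
ṁ_c = 4192.4 / [0.970 × (49.2 − 36.1)] = 329.93 kg/min

ṁ_c = 330 kg/min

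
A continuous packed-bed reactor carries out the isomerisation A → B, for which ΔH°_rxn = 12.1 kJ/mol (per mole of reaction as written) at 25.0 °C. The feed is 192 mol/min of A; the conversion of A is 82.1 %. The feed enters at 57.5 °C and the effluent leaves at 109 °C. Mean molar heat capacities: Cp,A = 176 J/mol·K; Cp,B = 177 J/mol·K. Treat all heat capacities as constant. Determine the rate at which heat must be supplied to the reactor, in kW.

Extent of reaction ξ = 0.821 × 192 = 157.63 mol/min
Reaction term: ξ·ΔH°_rxn = 157.63 × 12.1 = 1907.3 kJ/min
Sensible, feed 57.5→25 °C: -1098.2 kJ/min
Outlet flows (mol/min): A 34.368, B 157.63
Sensible, products 25→109 °C: 2851.8 kJ/min
Q = ΔH = 3660.9 kJ/min = 61.015 kW
Heat supplied = 61.015 kW

Q_in = 61.0 kW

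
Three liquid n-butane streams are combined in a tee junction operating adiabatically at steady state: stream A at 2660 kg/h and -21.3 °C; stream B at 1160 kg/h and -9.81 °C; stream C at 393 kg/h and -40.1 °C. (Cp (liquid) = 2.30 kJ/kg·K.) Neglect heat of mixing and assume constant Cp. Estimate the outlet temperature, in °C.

No heat crosses the boundary, so H_out = H_in.
Σ ṁᵢCp,ᵢTᵢ = 2660×2.30×-21.3 + 1160×2.30×-9.81 + 393×2.30×-40.1 = -192730
Σ ṁᵢCp,ᵢ = 2660×2.30 + 1160×2.30 + 393×2.30 = 9689.9
T_out = -192730 / 9689.9 = -19.89 °C

T_out = -19.9 °C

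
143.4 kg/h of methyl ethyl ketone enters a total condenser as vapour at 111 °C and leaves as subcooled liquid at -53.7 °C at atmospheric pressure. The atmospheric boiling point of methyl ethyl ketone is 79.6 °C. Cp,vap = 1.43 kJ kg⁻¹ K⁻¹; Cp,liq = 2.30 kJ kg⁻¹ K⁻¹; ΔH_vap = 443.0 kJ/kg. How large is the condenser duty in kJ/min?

Q_c = 1900 kJ/min

vapour 111→79.6 °C: -44.902 kJ/kg
condensation at 79.6 °C: -443 kJ/kg
liquid 79.6→-53.7 °C: -306.59 kJ/kg
Δh = -44.902 + -443 + -306.59 = -794.49 kJ/kg
Q = ṁ·Δh = 143.4 kg/h × -794.49 kJ/kg = -113930 kJ/h
|Q| = 31.647 kW = 1898.8 kJ/min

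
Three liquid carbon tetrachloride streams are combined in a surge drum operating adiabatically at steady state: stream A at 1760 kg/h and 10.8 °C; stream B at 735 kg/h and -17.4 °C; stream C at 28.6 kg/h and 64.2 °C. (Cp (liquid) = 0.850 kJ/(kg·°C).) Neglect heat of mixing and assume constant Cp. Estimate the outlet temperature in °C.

Adiabatic, steady state ⇒ Σ ṁᵢCp,ᵢ(T_out − Tᵢ) = 0
T_out = Σ ṁᵢCp,ᵢTᵢ / Σ ṁᵢCp,ᵢ
      = 6846.9 / 2145.1 = 3.1919 °C

T_out = 3.19 °C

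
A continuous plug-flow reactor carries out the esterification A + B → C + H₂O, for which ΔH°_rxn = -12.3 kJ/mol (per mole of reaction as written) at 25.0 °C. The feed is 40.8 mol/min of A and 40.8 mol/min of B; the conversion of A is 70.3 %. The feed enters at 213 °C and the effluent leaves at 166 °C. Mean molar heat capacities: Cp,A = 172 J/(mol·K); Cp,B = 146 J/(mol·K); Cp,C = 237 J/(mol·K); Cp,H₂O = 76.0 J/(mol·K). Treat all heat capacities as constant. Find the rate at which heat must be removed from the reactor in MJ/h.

Q_out = 59.0 MJ/h

Extent of reaction ξ = 0.703 × 40.8 = 28.682 mol/min
Reaction term: ξ·ΔH°_rxn = 28.682 × -12.3 = -352.79 kJ/min
Sensible, feed 213→25 °C: -2439.2 kJ/min
Outlet flows (mol/min): A 12.118, B 12.118, C 28.682, H₂O 28.682
Sensible, products 25→166 °C: 1809.2 kJ/min
Q = ΔH = -982.81 kJ/min = -16.38 kW
Heat removed = 58.969 MJ/h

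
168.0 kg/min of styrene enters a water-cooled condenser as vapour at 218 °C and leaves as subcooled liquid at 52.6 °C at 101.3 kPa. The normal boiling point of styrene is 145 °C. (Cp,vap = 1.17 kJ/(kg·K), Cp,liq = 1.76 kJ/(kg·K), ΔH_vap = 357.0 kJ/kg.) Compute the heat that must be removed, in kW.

vapour 218→145 °C: -85.41 kJ/kg
condensation at 145 °C: -357 kJ/kg
liquid 145→52.6 °C: -162.62 kJ/kg
Δh = -85.41 + -357 + -162.62 = -605.03 kJ/kg
Q = ṁ·Δh = 168.0 kg/min × -605.03 kJ/kg = -101650 kJ/min
|Q| = 1694.1 kW

Q_c = 1690 kW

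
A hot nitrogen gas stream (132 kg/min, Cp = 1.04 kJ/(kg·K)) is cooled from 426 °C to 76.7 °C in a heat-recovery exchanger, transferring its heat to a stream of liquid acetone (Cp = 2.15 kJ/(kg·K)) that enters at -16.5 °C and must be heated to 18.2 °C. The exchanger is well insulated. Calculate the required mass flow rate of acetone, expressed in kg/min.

Heat released by hot stream: Q = 132 × 1.04 × (426 − 76.7) = 47952 kJ/min
Energy balance on cold side (adiabatic exchanger): Q = ṁ_c·Cp_c·(T_c,out − T_c,in)
ṁ_c = 47952 / [2.15 × (18.2 − -16.5)] = 642.74 kg/min

ṁ_c = 643 kg/min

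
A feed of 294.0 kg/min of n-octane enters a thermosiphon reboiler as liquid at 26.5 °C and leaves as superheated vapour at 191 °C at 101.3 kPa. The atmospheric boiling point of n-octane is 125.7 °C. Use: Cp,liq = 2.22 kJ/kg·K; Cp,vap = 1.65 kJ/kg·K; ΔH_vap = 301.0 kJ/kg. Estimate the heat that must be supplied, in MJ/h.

Q = 11100 MJ/h

liquid 26.5→125.7 °C: 220.22 kJ/kg
vaporisation at 125.7 °C: 301 kJ/kg
vapour 125.7→191 °C: 107.74 kJ/kg
Δh = 220.22 + 301 + 107.74 = 628.97 kJ/kg
Q = ṁ·Δh = 294.0 kg/min × 628.97 kJ/kg = 184920 kJ/min
|Q| = 3081.9 kW = 11095 MJ/h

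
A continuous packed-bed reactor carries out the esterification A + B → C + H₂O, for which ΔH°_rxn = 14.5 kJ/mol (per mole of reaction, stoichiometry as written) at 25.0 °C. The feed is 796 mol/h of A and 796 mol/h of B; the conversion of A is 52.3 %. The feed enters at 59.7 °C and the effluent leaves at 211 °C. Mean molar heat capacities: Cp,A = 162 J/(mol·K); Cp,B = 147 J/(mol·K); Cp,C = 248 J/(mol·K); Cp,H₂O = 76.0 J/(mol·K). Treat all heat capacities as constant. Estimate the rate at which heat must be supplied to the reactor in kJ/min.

Extent of reaction ξ = 0.523 × 796 = 416.31 mol/h
Reaction term: ξ·ΔH°_rxn = 416.31 × 14.5 = 6036.5 kJ/h
Sensible, feed 59.7→25 °C: -8535 kJ/h
Outlet flows (mol/h): A 379.69, B 379.69, C 416.31, H₂O 416.31
Sensible, products 25→211 °C: 46911 kJ/h
Q = ΔH = 44412 kJ/h = 12.337 kW
Heat supplied = 740.21 kJ/min

Q_in = 740 kJ/min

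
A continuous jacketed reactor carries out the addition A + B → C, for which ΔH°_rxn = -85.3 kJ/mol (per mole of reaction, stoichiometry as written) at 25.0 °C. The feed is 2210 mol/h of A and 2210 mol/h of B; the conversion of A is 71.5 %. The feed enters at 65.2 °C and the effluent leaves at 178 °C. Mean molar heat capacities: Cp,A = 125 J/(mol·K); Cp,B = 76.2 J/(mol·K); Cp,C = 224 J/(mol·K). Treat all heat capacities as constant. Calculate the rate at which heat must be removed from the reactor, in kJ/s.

Q_out = 22.0 kJ/s

Extent of reaction ξ = 0.715 × 2210 = 1580.1 mol/h
Reaction term: ξ·ΔH°_rxn = 1580.1 × -85.3 = -134790 kJ/h
Sensible, feed 65.2→25 °C: -17875 kJ/h
Outlet flows (mol/h): A 629.85, B 629.85, C 1580.1
Sensible, products 25→178 °C: 73544 kJ/h
Q = ΔH = -79118 kJ/h = -21.977 kW
Heat removed = 21.977 kJ/s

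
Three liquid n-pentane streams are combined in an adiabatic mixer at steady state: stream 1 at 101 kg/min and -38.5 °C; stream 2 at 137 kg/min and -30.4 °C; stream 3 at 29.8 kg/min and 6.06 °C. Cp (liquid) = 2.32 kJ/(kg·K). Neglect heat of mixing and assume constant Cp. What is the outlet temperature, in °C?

Adiabatic, steady state ⇒ Σ ṁᵢCp,ᵢ(T_out − Tᵢ) = 0
Σ ṁᵢCp,ᵢTᵢ = 101×2.32×-38.5 + 137×2.32×-30.4 + 29.8×2.32×6.06 = -18265
Σ ṁᵢCp,ᵢ = 101×2.32 + 137×2.32 + 29.8×2.32 = 621.3
T_out = -18265 / 621.3 = -29.398 °C

T_out = -29.4 °C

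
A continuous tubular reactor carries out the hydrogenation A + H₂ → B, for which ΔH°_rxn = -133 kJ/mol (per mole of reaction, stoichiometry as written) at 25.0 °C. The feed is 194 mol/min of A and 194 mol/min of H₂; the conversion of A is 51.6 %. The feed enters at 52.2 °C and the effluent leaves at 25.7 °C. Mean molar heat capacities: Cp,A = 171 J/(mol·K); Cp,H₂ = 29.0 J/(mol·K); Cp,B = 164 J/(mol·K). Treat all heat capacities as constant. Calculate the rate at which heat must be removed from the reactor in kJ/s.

Extent of reaction ξ = 0.516 × 194 = 100.1 mol/min
Reaction term: ξ·ΔH°_rxn = 100.1 × -133 = -13314 kJ/min
Sensible, feed 52.2→25 °C: -1055.4 kJ/min
Outlet flows (mol/min): A 93.896, H₂ 93.896, B 100.1
Sensible, products 25→25.7 °C: 24.637 kJ/min
Q = ΔH = -14345 kJ/min = -239.08 kW
Heat removed = 239.08 kJ/s

Q_out = 239 kJ/s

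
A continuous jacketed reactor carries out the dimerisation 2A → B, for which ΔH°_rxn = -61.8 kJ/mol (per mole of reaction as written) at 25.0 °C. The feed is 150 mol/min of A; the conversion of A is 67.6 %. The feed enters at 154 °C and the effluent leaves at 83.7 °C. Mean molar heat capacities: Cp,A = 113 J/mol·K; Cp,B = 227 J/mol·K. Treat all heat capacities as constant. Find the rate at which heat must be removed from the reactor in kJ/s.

Extent of reaction ξ = 0.676 × 150 / 2 = 50.7 mol/min
Reaction term: ξ·ΔH°_rxn = 50.7 × -61.8 = -3133.3 kJ/min
Sensible, feed 154→25 °C: -2186.6 kJ/min
Outlet flows (mol/min): A 48.6, B 50.7
Sensible, products 25→83.7 °C: 997.94 kJ/min
Q = ΔH = -4321.9 kJ/min = -72.031 kW
Heat removed = 72.031 kJ/s

Q_out = 72.0 kJ/s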